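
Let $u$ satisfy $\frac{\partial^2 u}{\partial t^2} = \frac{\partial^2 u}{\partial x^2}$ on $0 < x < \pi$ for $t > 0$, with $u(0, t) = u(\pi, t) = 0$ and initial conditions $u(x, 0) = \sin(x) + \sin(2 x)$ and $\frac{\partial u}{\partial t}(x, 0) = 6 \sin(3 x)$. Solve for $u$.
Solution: Using separation of variables $u = X(x)T(t)$:
Eigenfunctions: $\sin(nx)$, $n = 1, 2, 3, \ldots$
General solution: $u(x, t) = \sum [A_n \cos(n t) + B_n \sin(n t)] \sin(nx)$
From $u(x,0) = \sin(x) + \sin(2 x)$: $A_1=1, A_2=1$. From $u_t(x,0) = 6 \sin(3 x)$, using $u_t(x,0) = \sum \omega_n B_n \sin(nx)$ with $\omega_n = n$: $B_3 = 6/3 = 2$.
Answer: $u(x, t) = 2 \sin(3 t) \sin(3 x) + \sin(x) \cos(t) + \sin(2 x) \cos(2 t)$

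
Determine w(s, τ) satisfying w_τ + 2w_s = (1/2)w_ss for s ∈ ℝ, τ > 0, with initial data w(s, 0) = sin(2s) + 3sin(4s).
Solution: Change to a moving frame: let η = s - 2τ, σ = τ and write w(s,τ) = u(η,σ).
By the chain rule w_τ = u_σ - 2u_η, w_s = u_η, w_ss = u_ηη.
Then w_τ + 2w_s = u_σ: the advection term cancels and the PDE becomes the heat equation u_σ = (1/2)u_ηη on η ∈ ℝ.
Initial data: u(η,0) = w(η,0) = sin(2η) + 3sin(4η).
On η ∈ ℝ each mode satisfies (sin(nη))″ = -n² sin(nη), so exp(-n²σ/2) sin(nη) solves the heat equation; by superposition u(η,σ) = Σ c_n exp(-n²σ/2) sin(nη).
Reading off the coefficients: c_2=1, c_4=3, so u(η,σ) = exp(-2σ)sin(2η) + 3exp(-8σ)sin(4η).
Substituting back η = s - 2τ, σ = τ: w(s,τ) = u(s - 2τ, τ).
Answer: w(s, τ) = exp(-2τ)sin(2s - 4τ) + 3exp(-8τ)sin(4s - 8τ)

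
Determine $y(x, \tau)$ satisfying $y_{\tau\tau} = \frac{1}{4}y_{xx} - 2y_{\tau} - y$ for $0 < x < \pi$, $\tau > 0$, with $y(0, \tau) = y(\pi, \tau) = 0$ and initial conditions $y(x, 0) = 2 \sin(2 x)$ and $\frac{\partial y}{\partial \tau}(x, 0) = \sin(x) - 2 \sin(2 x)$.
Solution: Substitute $y = e^{-\tau}u$, i.e. $u = e^{\tau}y$.
By the product rule, $y_{\tau} = e^{-\tau}(u_{\tau} - u)$, $y_{\tau\tau} = e^{-\tau}(u_{\tau\tau} - 2u_{\tau} + u)$, $y_{xx} = e^{-\tau}u_{xx}$.
Substituting into the PDE and dividing by $e^{-\tau}$: $u_{\tau\tau} - 2u_{\tau} + u = \frac{1}{4}u_{xx} - 2(u_{\tau} - u) - u$.
The lower-order terms cancel, leaving the standard wave equation $u_{\tau\tau} = \frac{1}{4}u_{xx}$.
Initial data for $u$: $u(x,0) = y(x,0) = 2 \sin(2 x)$; $u_{\tau}(x,0) = y_{\tau}(x,0) + y(x,0) = \sin(x)$. The boundary conditions carry over: $u(0,\tau) = u(\pi,\tau) = 0$.
Solve for $u$:
  Using separation of variables $u = X(x)T(\tau)$:
  Eigenfunctions: $\sin(nx)$, $n = 1, 2, 3, \ldots$
  General solution: $u(x, \tau) = \sum [A_n \cos(n \tau/2) + B_n \sin(n \tau/2)] \sin(nx)$
  From $u(x,0) = 2 \sin(2 x)$: $A_2=2$. From $u_{\tau}(x,0) = \sin(x)$, using $u_{\tau}(x,0) = \sum \omega_n B_n \sin(nx)$ with $\omega_n = n/2$: $B_1 = 1/(1/2) = 2$.
Hence $u(x,\tau) = 2 \sin(x) \sin(\tau/2) + 2 \sin(2 x) \cos(\tau)$.
Transform back: $y(x,\tau) = e^{-\tau}u(x,\tau)$.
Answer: $y(x, \tau) = 2 e^{-\tau} \sin(\tau/2) \sin(x) + 2 e^{-\tau} \sin(2 x) \cos(\tau)$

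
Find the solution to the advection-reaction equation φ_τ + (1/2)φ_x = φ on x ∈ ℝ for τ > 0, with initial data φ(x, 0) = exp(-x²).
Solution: Substitute φ = exp(τ)u.
Then φ_τ = exp(τ)(u_τ + u), φ_x = exp(τ)u_x; substituting and dividing by exp(τ), the lower-order terms cancel: u_τ + (1/2)u_x = 0 (standard advection equation).
Data for u: u(x,0) = φ(x,0) = exp(-x²).
By characteristics (dx/dτ = 1/2), u(x,τ) = f(x - (1/2)τ) with f = u(·, 0).
So u(x,τ) = exp(-(x - τ/2)²), and φ(x,τ) = exp(τ)u(x,τ).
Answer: φ(x, τ) = exp(τ)exp(-(x - τ/2)²)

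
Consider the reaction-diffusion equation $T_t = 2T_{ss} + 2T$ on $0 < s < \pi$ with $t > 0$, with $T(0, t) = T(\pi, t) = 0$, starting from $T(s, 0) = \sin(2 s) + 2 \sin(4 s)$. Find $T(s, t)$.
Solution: Substitute $T = e^{2t}u$.
Then $T_t = e^{2t}(u_t + 2u)$, $T_{ss} = e^{2t}u_{ss}$; substituting and dividing by $e^{2t}$, the lower-order terms cancel: $u_t = 2u_{ss}$ (standard heat equation).
Data for $u$: $u(s,0) = T(s,0) = \sin(2 s) + 2 \sin(4 s)$. The boundary conditions carry over: $u(0,t) = u(\pi,t) = 0$.
Separating variables: $u = \sum c_n e^{-2n^2t} \sin(ns)$. From $u(s,0) = \sin(2 s) + 2 \sin(4 s)$: $c_2=1, c_4=2$.
So $u(s,t) = e^{-8 t} \sin(2 s) + 2 e^{-32 t} \sin(4 s)$, and $T(s,t) = e^{2t}u(s,t)$.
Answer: $T(s, t) = e^{-6 t} \sin(2 s) + 2 e^{-30 t} \sin(4 s)$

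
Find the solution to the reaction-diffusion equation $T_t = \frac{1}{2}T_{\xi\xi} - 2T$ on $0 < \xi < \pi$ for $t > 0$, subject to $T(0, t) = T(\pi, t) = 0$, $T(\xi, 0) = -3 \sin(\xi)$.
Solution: Substitute $T = e^{-2t}u$.
Then $T_t = e^{-2t}(u_t - 2u)$, $T_{\xi\xi} = e^{-2t}u_{\xi\xi}$; substituting and dividing by $e^{-2t}$, the lower-order terms cancel: $u_t = \frac{1}{2}u_{\xi\xi}$ (standard heat equation).
Data for $u$: $u(\xi,0) = T(\xi,0) = -3 \sin(\xi)$. The boundary conditions carry over: $u(0,t) = u(\pi,t) = 0$.
Separating variables: $u = \sum c_n e^{-n^2t/2} \sin(n\xi)$. From $u(\xi,0) = -3 \sin(\xi)$: $c_1=-3$.
So $u(\xi,t) = -3 e^{-t/2} \sin(\xi)$, and $T(\xi,t) = e^{-2t}u(\xi,t)$.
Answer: $T(\xi, t) = -3 e^{-5 t/2} \sin(\xi)$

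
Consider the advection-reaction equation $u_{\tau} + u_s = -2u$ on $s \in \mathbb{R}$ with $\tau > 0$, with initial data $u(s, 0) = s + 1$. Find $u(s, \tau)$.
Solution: Substitute $u = e^{-2\tau}w$, i.e. $w = e^{2\tau}u$.
By the product rule, $u_{\tau} = e^{-2\tau}(w_{\tau} - 2w)$, $u_s = e^{-2\tau}w_s$.
Substituting into the PDE and dividing by $e^{-2\tau}$: $w_{\tau} - 2w + w_s = -2w$.
The lower-order terms cancel, leaving the standard advection equation $w_{\tau} + w_s = 0$.
Initial data for $w$: $w(s,0) = u(s,0) = s + 1$.
Solve for $w$:
  By method of characteristics (waves move right with speed 1):
  Along characteristics $s - \tau =$ const, $w$ is constant, so $w(s,\tau) = f(s - \tau)$ with $f = w( \cdot , 0)$.
Hence $w(s,\tau) = s - \tau + 1$.
Transform back: $u(s,\tau) = e^{-2\tau}w(s,\tau)$.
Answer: $u(s, \tau) = - \tau e^{-2 \tau} + s e^{-2 \tau} + e^{-2 \tau}$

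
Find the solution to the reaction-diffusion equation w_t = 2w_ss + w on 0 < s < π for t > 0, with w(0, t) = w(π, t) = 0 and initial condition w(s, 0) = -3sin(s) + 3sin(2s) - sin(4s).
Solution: Substitute w = exp(t)u, i.e. u = exp(-t)w.
By the product rule, w_t = exp(t)(u_t + u), w_ss = exp(t)u_ss.
Substituting into the PDE and dividing by exp(t): u_t + u = 2u_ss + u.
The lower-order terms cancel, leaving the standard heat equation u_t = 2u_ss.
Initial data for u: u(s,0) = w(s,0) = -3sin(s) + 3sin(2s) - sin(4s). The boundary conditions carry over: u(0,t) = u(π,t) = 0.
Solve for u:
  Using separation of variables u = X(s)T(t):
  Eigenfunctions: sin(ns), n = 1, 2, 3, ...
  General solution: u(s, t) = Σ c_n sin(ns) exp(-2n² t)
  Matching u(s,0) = -3sin(s) + 3sin(2s) - sin(4s) term by term: c_1=-3, c_2=3, c_4=-1.
Hence u(s,t) = -3exp(-2t)sin(s) + 3exp(-8t)sin(2s) - exp(-32t)sin(4s).
Transform back: w(s,t) = exp(t)u(s,t).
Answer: w(s, t) = -3exp(-t)sin(s) + 3exp(-7t)sin(2s) - exp(-31t)sin(4s)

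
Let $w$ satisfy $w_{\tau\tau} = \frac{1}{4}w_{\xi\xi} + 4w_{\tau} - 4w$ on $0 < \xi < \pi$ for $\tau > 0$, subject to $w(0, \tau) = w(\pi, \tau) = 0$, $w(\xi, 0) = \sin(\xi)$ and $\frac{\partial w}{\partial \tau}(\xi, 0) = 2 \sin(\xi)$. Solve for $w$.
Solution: Substitute $w = e^{2\tau}u$.
Then $w_{\tau} = e^{2\tau}(u_{\tau} + 2u)$, $w_{\tau\tau} = e^{2\tau}(u_{\tau\tau} + 4u_{\tau} + 4u)$, $w_{\xi\xi} = e^{2\tau}u_{\xi\xi}$; substituting and dividing by $e^{2\tau}$, the lower-order terms cancel: $u_{\tau\tau} = \frac{1}{4}u_{\xi\xi}$ (standard wave equation).
Data for $u$: $u(\xi,0) = w(\xi,0) = \sin(\xi)$; $u_{\tau}(\xi,0) = w_{\tau}(\xi,0) - 2w(\xi,0) = 0$. The boundary conditions carry over: $u(0,\tau) = u(\pi,\tau) = 0$.
Separating variables: $u = \sum [A_n \cos(\omega_n \tau) + B_n \sin(\omega_n \tau)] \sin(n\xi)$, $\omega_n = n/2$. From ICs: $A_1=1$.
So $u(\xi,\tau) = \sin(\xi) \cos(\tau/2)$, and $w(\xi,\tau) = e^{2\tau}u(\xi,\tau)$.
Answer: $w(\xi, \tau) = e^{2 \tau} \sin(\xi) \cos(\tau/2)$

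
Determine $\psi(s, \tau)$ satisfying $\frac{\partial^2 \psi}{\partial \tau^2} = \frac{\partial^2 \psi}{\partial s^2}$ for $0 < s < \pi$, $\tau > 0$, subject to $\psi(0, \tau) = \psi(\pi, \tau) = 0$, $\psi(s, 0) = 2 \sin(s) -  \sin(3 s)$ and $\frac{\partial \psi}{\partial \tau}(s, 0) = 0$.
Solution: Separating variables: $\psi = \sum [A_n \cos(\omega_n \tau) + B_n \sin(\omega_n \tau)] \sin(ns)$, $\omega_n = n$. From ICs: $A_1=2, A_3=-1$.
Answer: $\psi(s, \tau) = 2 \sin(s) \cos(\tau) -  \sin(3 s) \cos(3 \tau)$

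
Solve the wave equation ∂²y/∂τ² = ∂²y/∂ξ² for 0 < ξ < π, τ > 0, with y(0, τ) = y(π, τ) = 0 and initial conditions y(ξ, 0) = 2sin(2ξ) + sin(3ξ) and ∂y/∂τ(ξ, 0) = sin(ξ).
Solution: Separating variables: y = Σ [A_n cos(ω_n τ) + B_n sin(ω_n τ)] sin(nξ), ω_n = n. From ICs (B_n = velocity coefficient / ω_n): A_2=2, A_3=1, B_1=1.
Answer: y(ξ, τ) = sin(ξ)sin(τ) + 2sin(2ξ)cos(2τ) + sin(3ξ)cos(3τ)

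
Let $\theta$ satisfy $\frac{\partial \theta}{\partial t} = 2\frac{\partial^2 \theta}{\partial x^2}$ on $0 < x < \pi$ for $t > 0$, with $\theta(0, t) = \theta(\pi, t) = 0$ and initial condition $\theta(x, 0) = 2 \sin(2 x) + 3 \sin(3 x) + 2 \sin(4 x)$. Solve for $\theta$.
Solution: Separating variables: $\theta = \sum c_n e^{-2n^2t} \sin(nx)$. From $\theta(x,0) = 2 \sin(2 x) + 3 \sin(3 x) + 2 \sin(4 x)$: $c_2=2, c_3=3, c_4=2$.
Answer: $\theta(x, t) = 2 e^{-8 t} \sin(2 x) + 3 e^{-18 t} \sin(3 x) + 2 e^{-32 t} \sin(4 x)$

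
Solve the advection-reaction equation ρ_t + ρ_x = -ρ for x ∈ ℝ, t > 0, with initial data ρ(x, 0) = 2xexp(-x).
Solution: Substitute ρ = exp(-x)u, i.e. u = exp(x)ρ.
By the product rule, ρ_x = exp(-x)(u_x - u), ρ_t = exp(-x)u_t.
Substituting into the PDE and dividing by exp(-x): u_t + (u_x - u) = -u.
The lower-order terms cancel, leaving the standard advection equation u_t + u_x = 0.
Initial data for u: u(x,0) = exp(x)ρ(x,0) = 2x.
Solve for u:
  By method of characteristics (waves move right with speed 1):
  Along characteristics x - t = const, u is constant, so u(x,t) = f(x - t) with f = u(·, 0).
Hence u(x,t) = -2t + 2x.
Transform back: ρ(x,t) = exp(-x)u(x,t).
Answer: ρ(x, t) = -2texp(-x) + 2xexp(-x)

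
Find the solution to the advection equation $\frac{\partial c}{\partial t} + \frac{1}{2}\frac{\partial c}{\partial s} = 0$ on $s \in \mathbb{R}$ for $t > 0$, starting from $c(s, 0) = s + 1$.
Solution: By characteristics ($ds/dt = 1/2$), $c(s,t) = f(s - \frac{1}{2}t)$ with $f = c( \cdot , 0)$.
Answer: $c(s, t) = s - \frac{1}{2} t + 1$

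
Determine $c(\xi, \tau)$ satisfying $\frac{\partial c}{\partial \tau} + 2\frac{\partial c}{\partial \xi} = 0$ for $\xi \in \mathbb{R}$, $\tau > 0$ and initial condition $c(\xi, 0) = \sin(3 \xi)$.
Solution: By characteristics ($d\xi/d\tau = 2$), $c(\xi,\tau) = f(\xi - 2\tau)$ with $f = c( \cdot , 0)$.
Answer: $c(\xi, \tau) = - \sin(6 \tau - 3 \xi)$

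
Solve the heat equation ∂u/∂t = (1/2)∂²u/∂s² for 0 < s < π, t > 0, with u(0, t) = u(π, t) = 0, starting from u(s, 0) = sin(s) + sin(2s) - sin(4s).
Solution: Separating variables: u = Σ c_n exp(-n²t/2) sin(ns). From u(s,0) = sin(s) + sin(2s) - sin(4s): c_1=1, c_2=1, c_4=-1.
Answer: u(s, t) = exp(-2t)sin(2s) - exp(-8t)sin(4s) + exp(-t/2)sin(s)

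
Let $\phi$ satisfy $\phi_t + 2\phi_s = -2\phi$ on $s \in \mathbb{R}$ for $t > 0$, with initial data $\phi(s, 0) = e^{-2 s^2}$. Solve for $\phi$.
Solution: Substitute $\phi = e^{-2t}u$.
Then $\phi_t = e^{-2t}(u_t - 2u)$, $\phi_s = e^{-2t}u_s$; substituting and dividing by $e^{-2t}$, the lower-order terms cancel: $u_t + 2u_s = 0$ (standard advection equation).
Data for $u$: $u(s,0) = \phi(s,0) = e^{-2 s^2}$.
By characteristics ($ds/dt = 2$), $u(s,t) = f(s - 2t)$ with $f = u( \cdot , 0)$.
So $u(s,t) = e^{-2 (s - 2 t)^2}$, and $\phi(s,t) = e^{-2t}u(s,t)$.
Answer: $\phi(s, t) = e^{-2 t} e^{-2 (s - 2 t)^2}$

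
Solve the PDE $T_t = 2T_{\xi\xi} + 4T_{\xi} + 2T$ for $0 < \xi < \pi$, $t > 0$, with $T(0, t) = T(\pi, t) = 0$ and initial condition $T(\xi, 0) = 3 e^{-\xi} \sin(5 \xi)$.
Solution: Substitute $T = e^{-\xi}u$, i.e. $u = e^{\xi}T$.
By the product rule, $T_{\xi} = e^{-\xi}(u_{\xi} - u)$, $T_{\xi\xi} = e^{-\xi}(u_{\xi\xi} - 2u_{\xi} + u)$, $T_t = e^{-\xi}u_t$.
Substituting into the PDE and dividing by $e^{-\xi}$: $u_t = 2(u_{\xi\xi} - 2u_{\xi} + u) + 4(u_{\xi} - u) + 2u$.
The lower-order terms cancel, leaving the standard heat equation $u_t = 2u_{\xi\xi}$.
Initial data for $u$: $u(\xi,0) = e^{\xi}T(\xi,0) = 3 \sin(5 \xi)$. The boundary conditions carry over: $u(0,t) = u(\pi,t) = 0$.
Solve for $u$:
  Using separation of variables $u = X(\xi)G(t)$:
  Eigenfunctions: $\sin(n\xi)$, $n = 1, 2, 3, \ldots$
  General solution: $u(\xi, t) = \sum c_n \sin(n\xi) e^{-2n^2 t}$
  Matching $u(\xi,0) = 3 \sin(5 \xi)$ term by term: $c_5=3$.
Hence $u(\xi,t) = 3 e^{-50 t} \sin(5 \xi)$.
Transform back: $T(\xi,t) = e^{-\xi}u(\xi,t)$.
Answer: $T(\xi, t) = 3 e^{-\xi} e^{-50 t} \sin(5 \xi)$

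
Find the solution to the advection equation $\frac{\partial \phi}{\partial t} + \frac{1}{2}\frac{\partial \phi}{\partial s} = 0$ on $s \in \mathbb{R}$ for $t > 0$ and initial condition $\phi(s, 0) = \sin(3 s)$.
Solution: By characteristics ($ds/dt = 1/2$), $\phi(s,t) = f(s - \frac{1}{2}t)$ with $f = \phi( \cdot , 0)$.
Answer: $\phi(s, t) = \sin(3 s - 3 t/2)$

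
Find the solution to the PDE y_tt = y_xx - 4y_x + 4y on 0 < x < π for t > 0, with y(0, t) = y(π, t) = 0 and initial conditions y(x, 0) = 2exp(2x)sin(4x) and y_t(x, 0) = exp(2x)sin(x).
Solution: Substitute y = exp(2x)u.
Then y_x = exp(2x)(u_x + 2u), y_xx = exp(2x)(u_xx + 4u_x + 4u), y_tt = exp(2x)u_tt; substituting and dividing by exp(2x), the lower-order terms cancel: u_tt = u_xx (standard wave equation).
Data for u: u(x,0) = exp(-2x)y(x,0) = 2sin(4x); u_t(x,0) = exp(-2x)y_t(x,0) = sin(x). The boundary conditions carry over: u(0,t) = u(π,t) = 0.
Separating variables: u = Σ [A_n cos(ω_n t) + B_n sin(ω_n t)] sin(nx), ω_n = n. From ICs (B_n = velocity coefficient / ω_n): A_4=2, B_1=1.
So u(x,t) = sin(t)sin(x) + 2sin(4x)cos(4t), and y(x,t) = exp(2x)u(x,t).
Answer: y(x, t) = exp(2x)sin(t)sin(x) + 2exp(2x)sin(4x)cos(4t)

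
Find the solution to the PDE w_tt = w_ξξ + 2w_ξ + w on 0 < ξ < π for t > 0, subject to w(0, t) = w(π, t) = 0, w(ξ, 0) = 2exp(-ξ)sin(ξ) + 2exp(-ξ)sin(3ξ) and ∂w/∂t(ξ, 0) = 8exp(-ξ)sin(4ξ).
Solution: Substitute w = exp(-ξ)u, i.e. u = exp(ξ)w.
By the product rule, w_ξ = exp(-ξ)(u_ξ - u), w_ξξ = exp(-ξ)(u_ξξ - 2u_ξ + u), w_tt = exp(-ξ)u_tt.
Substituting into the PDE and dividing by exp(-ξ): u_tt = (u_ξξ - 2u_ξ + u) + 2(u_ξ - u) + u.
The lower-order terms cancel, leaving the standard wave equation u_tt = u_ξξ.
Initial data for u: u(ξ,0) = exp(ξ)w(ξ,0) = 2sin(ξ) + 2sin(3ξ); u_t(ξ,0) = exp(ξ)w_t(ξ,0) = 8sin(4ξ). The boundary conditions carry over: u(0,t) = u(π,t) = 0.
Solve for u:
  Using separation of variables u = X(ξ)T(t):
  Eigenfunctions: sin(nξ), n = 1, 2, 3, ...
  General solution: u(ξ, t) = Σ [A_n cos(n t) + B_n sin(n t)] sin(nξ)
  From u(ξ,0) = 2sin(ξ) + 2sin(3ξ): A_1=2, A_3=2. From u_t(ξ,0) = 8sin(4ξ), using u_t(ξ,0) = Σ ω_n B_n sin(nξ) with ω_n = n: B_4 = 8/4 = 2.
Hence u(ξ,t) = 2sin(4t)sin(4ξ) + 2sin(ξ)cos(t) + 2sin(3ξ)cos(3t).
Transform back: w(ξ,t) = exp(-ξ)u(ξ,t).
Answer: w(ξ, t) = 2exp(-ξ)sin(4t)sin(4ξ) + 2exp(-ξ)sin(ξ)cos(t) + 2exp(-ξ)sin(3ξ)cos(3t)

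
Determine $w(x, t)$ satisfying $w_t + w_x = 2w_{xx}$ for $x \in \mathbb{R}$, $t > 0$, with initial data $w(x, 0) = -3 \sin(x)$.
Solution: Change to a moving frame: let $\eta = x - t$, $\sigma = t$ and write $w(x,t) = u(\eta,\sigma)$.
By the chain rule $w_t = u_{\sigma} - u_{\eta}$, $w_x = u_{\eta}$, $w_{xx} = u_{\eta\eta}$.
Then $w_t + w_x = u_{\sigma}$: the advection term cancels and the PDE becomes the heat equation $u_{\sigma} = 2u_{\eta\eta}$ on $\eta \in \mathbb{R}$.
Initial data: $u(\eta,0) = w(\eta,0) = -3 \sin(\eta)$.
On $\eta \in \mathbb{R}$ each mode satisfies $(\sin(n\eta))'' = -n^2 \sin(n\eta)$, so $e^{-2n^2\sigma} \sin(n\eta)$ solves the heat equation; by superposition $u(\eta,\sigma) = \sum c_n e^{-2n^2\sigma} \sin(n\eta)$.
Reading off the coefficients: $c_1=-3$, so $u(\eta,\sigma) = -3 e^{-2 \sigma} \sin(\eta)$.
Substituting back $\eta = x - t$, $\sigma = t$: $w(x,t) = u(x - t, t)$.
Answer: $w(x, t) = 3 e^{-2 t} \sin(t - x)$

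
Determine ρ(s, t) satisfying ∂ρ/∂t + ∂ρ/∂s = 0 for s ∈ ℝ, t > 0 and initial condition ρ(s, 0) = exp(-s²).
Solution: By method of characteristics (waves move right with speed 1):
Along characteristics s - t = const, ρ is constant, so ρ(s,t) = f(s - t) with f = ρ(·, 0).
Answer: ρ(s, t) = exp(-(s - t)²)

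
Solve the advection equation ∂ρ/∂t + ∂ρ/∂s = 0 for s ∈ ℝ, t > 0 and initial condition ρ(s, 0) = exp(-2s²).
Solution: By method of characteristics (waves move right with speed 1):
Along characteristics s - t = const, ρ is constant, so ρ(s,t) = f(s - t) with f = ρ(·, 0).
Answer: ρ(s, t) = exp(-2(s - t)²)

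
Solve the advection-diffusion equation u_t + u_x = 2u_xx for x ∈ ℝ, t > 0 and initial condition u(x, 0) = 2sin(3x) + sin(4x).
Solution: Change to a moving frame: let η = x - t, σ = t and write u(x,t) = w(η,σ).
By the chain rule u_t = w_σ - w_η, u_x = w_η, u_xx = w_ηη.
Then u_t + u_x = w_σ: the advection term cancels and the PDE becomes the heat equation w_σ = 2w_ηη on η ∈ ℝ.
Initial data: w(η,0) = u(η,0) = 2sin(3η) + sin(4η).
On η ∈ ℝ each mode satisfies (sin(nη))″ = -n² sin(nη), so exp(-2n²σ) sin(nη) solves the heat equation; by superposition w(η,σ) = Σ c_n exp(-2n²σ) sin(nη).
Reading off the coefficients: c_3=2, c_4=1, so w(η,σ) = 2exp(-18σ)sin(3η) + exp(-32σ)sin(4η).
Substituting back η = x - t, σ = t: u(x,t) = w(x - t, t).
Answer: u(x, t) = -2exp(-18t)sin(3t - 3x) - exp(-32t)sin(4t - 4x)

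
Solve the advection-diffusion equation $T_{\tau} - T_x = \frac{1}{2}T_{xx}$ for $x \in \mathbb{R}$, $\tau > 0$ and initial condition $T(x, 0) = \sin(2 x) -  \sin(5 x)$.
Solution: Change to a moving frame: let $\eta = x + \tau$, $\sigma = \tau$ and write $T(x,\tau) = u(\eta,\sigma)$.
By the chain rule $T_{\tau} = u_{\sigma} + u_{\eta}$, $T_x = u_{\eta}$, $T_{xx} = u_{\eta\eta}$.
Then $T_{\tau} - T_x = u_{\sigma}$: the advection term cancels and the PDE becomes the heat equation $u_{\sigma} = \frac{1}{2}u_{\eta\eta}$ on $\eta \in \mathbb{R}$.
Initial data: $u(\eta,0) = T(\eta,0) = \sin(2 \eta) - \sin(5 \eta)$.
On $\eta \in \mathbb{R}$ each mode satisfies $(\sin(n\eta))'' = -n^2 \sin(n\eta)$, so $e^{-n^2\sigma/2} \sin(n\eta)$ solves the heat equation; by superposition $u(\eta,\sigma) = \sum c_n e^{-n^2\sigma/2} \sin(n\eta)$.
Reading off the coefficients: $c_2=1, c_5=-1$, so $u(\eta,\sigma) = e^{-2 \sigma} \sin(2 \eta) - e^{-25 \sigma/2} \sin(5 \eta)$.
Substituting back $\eta = x + \tau$, $\sigma = \tau$: $T(x,\tau) = u(x + \tau, \tau)$.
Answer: $T(x, \tau) = e^{-2 \tau} \sin(2 \tau + 2 x) -  e^{-25 \tau/2} \sin(5 \tau + 5 x)$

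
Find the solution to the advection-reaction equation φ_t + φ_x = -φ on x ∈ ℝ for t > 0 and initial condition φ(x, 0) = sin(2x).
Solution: Substitute φ = exp(-t)u.
Then φ_t = exp(-t)(u_t - u), φ_x = exp(-t)u_x; substituting and dividing by exp(-t), the lower-order terms cancel: u_t + u_x = 0 (standard advection equation).
Data for u: u(x,0) = φ(x,0) = sin(2x).
By characteristics (dx/dt = 1), u(x,t) = f(x - t) with f = u(·, 0).
So u(x,t) = -sin(2t - 2x), and φ(x,t) = exp(-t)u(x,t).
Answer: φ(x, t) = -exp(-t)sin(2t - 2x)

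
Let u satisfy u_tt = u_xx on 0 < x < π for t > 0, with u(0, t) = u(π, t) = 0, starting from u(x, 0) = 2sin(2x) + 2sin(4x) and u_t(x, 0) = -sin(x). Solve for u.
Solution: Using separation of variables u = X(x)T(t):
Eigenfunctions: sin(nx), n = 1, 2, 3, ...
General solution: u(x, t) = Σ [A_n cos(n t) + B_n sin(n t)] sin(nx)
From u(x,0) = 2sin(2x) + 2sin(4x): A_2=2, A_4=2. From u_t(x,0) = -sin(x), using u_t(x,0) = Σ ω_n B_n sin(nx) with ω_n = n: B_1 = (-1)/1 = -1.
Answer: u(x, t) = -sin(t)sin(x) + 2sin(2x)cos(2t) + 2sin(4x)cos(4t)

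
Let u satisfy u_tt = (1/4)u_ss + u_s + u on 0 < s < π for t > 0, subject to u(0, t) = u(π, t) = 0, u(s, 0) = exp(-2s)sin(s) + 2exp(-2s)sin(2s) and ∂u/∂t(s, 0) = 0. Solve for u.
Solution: Substitute u = exp(-2s)w.
Then u_s = exp(-2s)(w_s - 2w), u_ss = exp(-2s)(w_ss - 4w_s + 4w), u_tt = exp(-2s)w_tt; substituting and dividing by exp(-2s), the lower-order terms cancel: w_tt = (1/4)w_ss (standard wave equation).
Data for w: w(s,0) = exp(2s)u(s,0) = sin(s) + 2sin(2s); w_t(s,0) = exp(2s)u_t(s,0) = 0. The boundary conditions carry over: w(0,t) = w(π,t) = 0.
Separating variables: w = Σ [A_n cos(ω_n t) + B_n sin(ω_n t)] sin(ns), ω_n = n/2. From ICs: A_1=1, A_2=2.
So w(s,t) = sin(s)cos(t/2) + 2sin(2s)cos(t), and u(s,t) = exp(-2s)w(s,t).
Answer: u(s, t) = exp(-2s)sin(s)cos(t/2) + 2exp(-2s)sin(2s)cos(t)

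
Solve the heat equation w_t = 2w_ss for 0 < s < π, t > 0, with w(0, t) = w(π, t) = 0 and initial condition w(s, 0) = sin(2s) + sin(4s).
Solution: Using separation of variables w = X(s)T(t):
Eigenfunctions: sin(ns), n = 1, 2, 3, ...
General solution: w(s, t) = Σ c_n sin(ns) exp(-2n² t)
Matching w(s,0) = sin(2s) + sin(4s) term by term: c_2=1, c_4=1.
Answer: w(s, t) = exp(-8t)sin(2s) + exp(-32t)sin(4s)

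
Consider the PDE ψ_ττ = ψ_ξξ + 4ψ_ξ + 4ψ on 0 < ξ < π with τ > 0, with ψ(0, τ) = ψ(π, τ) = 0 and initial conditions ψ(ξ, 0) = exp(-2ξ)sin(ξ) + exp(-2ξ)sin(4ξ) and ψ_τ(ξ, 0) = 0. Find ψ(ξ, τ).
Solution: Substitute ψ = exp(-2ξ)u.
Then ψ_ξ = exp(-2ξ)(u_ξ - 2u), ψ_ξξ = exp(-2ξ)(u_ξξ - 4u_ξ + 4u), ψ_ττ = exp(-2ξ)u_ττ; substituting and dividing by exp(-2ξ), the lower-order terms cancel: u_ττ = u_ξξ (standard wave equation).
Data for u: u(ξ,0) = exp(2ξ)ψ(ξ,0) = sin(ξ) + sin(4ξ); u_τ(ξ,0) = exp(2ξ)ψ_τ(ξ,0) = 0. The boundary conditions carry over: u(0,τ) = u(π,τ) = 0.
Separating variables: u = Σ [A_n cos(ω_n τ) + B_n sin(ω_n τ)] sin(nξ), ω_n = n. From ICs: A_1=1, A_4=1.
So u(ξ,τ) = sin(ξ)cos(τ) + sin(4ξ)cos(4τ), and ψ(ξ,τ) = exp(-2ξ)u(ξ,τ).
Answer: ψ(ξ, τ) = exp(-2ξ)sin(ξ)cos(τ) + exp(-2ξ)sin(4ξ)cos(4τ)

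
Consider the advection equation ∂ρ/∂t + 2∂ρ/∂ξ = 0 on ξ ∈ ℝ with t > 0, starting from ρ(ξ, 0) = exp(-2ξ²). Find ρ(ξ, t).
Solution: By characteristics (dξ/dt = 2), ρ(ξ,t) = f(ξ - 2t) with f = ρ(·, 0).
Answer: ρ(ξ, t) = exp(-2(-2t + ξ)²)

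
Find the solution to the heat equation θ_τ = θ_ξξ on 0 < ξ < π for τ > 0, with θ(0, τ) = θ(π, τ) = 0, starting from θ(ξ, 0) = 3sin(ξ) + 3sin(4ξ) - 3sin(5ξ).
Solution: Separating variables: θ = Σ c_n exp(-n²τ) sin(nξ). From θ(ξ,0) = 3sin(ξ) + 3sin(4ξ) - 3sin(5ξ): c_1=3, c_4=3, c_5=-3.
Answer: θ(ξ, τ) = 3exp(-τ)sin(ξ) + 3exp(-16τ)sin(4ξ) - 3exp(-25τ)sin(5ξ)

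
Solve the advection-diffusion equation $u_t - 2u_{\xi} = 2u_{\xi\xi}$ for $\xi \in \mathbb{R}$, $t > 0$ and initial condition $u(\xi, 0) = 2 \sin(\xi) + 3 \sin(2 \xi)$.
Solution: Change to a moving frame: let $\eta = \xi + 2t$, $\sigma = t$ and write $u(\xi,t) = w(\eta,\sigma)$.
By the chain rule $u_t = w_{\sigma} + 2w_{\eta}$, $u_{\xi} = w_{\eta}$, $u_{\xi\xi} = w_{\eta\eta}$.
Then $u_t - 2u_{\xi} = w_{\sigma}$: the advection term cancels and the PDE becomes the heat equation $w_{\sigma} = 2w_{\eta\eta}$ on $\eta \in \mathbb{R}$.
Initial data: $w(\eta,0) = u(\eta,0) = 2 \sin(\eta) + 3 \sin(2 \eta)$.
On $\eta \in \mathbb{R}$ each mode satisfies $(\sin(n\eta))'' = -n^2 \sin(n\eta)$, so $e^{-2n^2\sigma} \sin(n\eta)$ solves the heat equation; by superposition $w(\eta,\sigma) = \sum c_n e^{-2n^2\sigma} \sin(n\eta)$.
Reading off the coefficients: $c_1=2, c_2=3$, so $w(\eta,\sigma) = 2 e^{-2 \sigma} \sin(\eta) + 3 e^{-8 \sigma} \sin(2 \eta)$.
Substituting back $\eta = \xi + 2t$, $\sigma = t$: $u(\xi,t) = w(\xi + 2t, t)$.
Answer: $u(\xi, t) = 2 e^{-2 t} \sin(\xi + 2 t) + 3 e^{-8 t} \sin(2 \xi + 4 t)$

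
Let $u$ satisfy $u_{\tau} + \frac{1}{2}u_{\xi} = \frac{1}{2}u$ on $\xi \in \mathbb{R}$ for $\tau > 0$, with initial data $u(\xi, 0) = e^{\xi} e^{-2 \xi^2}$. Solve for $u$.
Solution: Substitute $u = e^{\xi}w$, i.e. $w = e^{-\xi}u$.
By the product rule, $u_{\xi} = e^{\xi}(w_{\xi} + w)$, $u_{\tau} = e^{\xi}w_{\tau}$.
Substituting into the PDE and dividing by $e^{\xi}$: $w_{\tau} + \frac{1}{2}(w_{\xi} + w) = \frac{1}{2}w$.
The lower-order terms cancel, leaving the standard advection equation $w_{\tau} + \frac{1}{2}w_{\xi} = 0$.
Initial data for $w$: $w(\xi,0) = e^{-\xi}u(\xi,0) = e^{-2 \xi^2}$.
Solve for $w$:
  By method of characteristics (waves move right with speed 1/2):
  Along characteristics $\xi - \frac{1}{2}\tau =$ const, $w$ is constant, so $w(\xi,\tau) = f(\xi - \frac{1}{2}\tau)$ with $f = w( \cdot , 0)$.
Hence $w(\xi,\tau) = e^{-2 (\xi - \tau/2)^2}$.
Transform back: $u(\xi,\tau) = e^{\xi}w(\xi,\tau)$.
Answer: $u(\xi, \tau) = e^{\xi} e^{-2 (-\tau/2 + \xi)^2}$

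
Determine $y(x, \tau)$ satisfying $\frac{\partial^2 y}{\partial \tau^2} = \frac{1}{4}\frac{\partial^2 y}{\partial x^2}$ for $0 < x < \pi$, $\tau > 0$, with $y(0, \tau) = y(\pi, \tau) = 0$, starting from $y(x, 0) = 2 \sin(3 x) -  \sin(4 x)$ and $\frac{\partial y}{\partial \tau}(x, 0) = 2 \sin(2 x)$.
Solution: Using separation of variables $y = X(x)T(\tau)$:
Eigenfunctions: $\sin(nx)$, $n = 1, 2, 3, \ldots$
General solution: $y(x, \tau) = \sum [A_n \cos(n \tau/2) + B_n \sin(n \tau/2)] \sin(nx)$
From $y(x,0) = 2 \sin(3 x) - \sin(4 x)$: $A_3=2, A_4=-1$. From $y_{\tau}(x,0) = 2 \sin(2 x)$, using $y_{\tau}(x,0) = \sum \omega_n B_n \sin(nx)$ with $\omega_n = n/2$: $B_2 = 2/1 = 2$.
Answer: $y(x, \tau) = 2 \sin(\tau) \sin(2 x) + 2 \sin(3 x) \cos(3 \tau/2) -  \sin(4 x) \cos(2 \tau)$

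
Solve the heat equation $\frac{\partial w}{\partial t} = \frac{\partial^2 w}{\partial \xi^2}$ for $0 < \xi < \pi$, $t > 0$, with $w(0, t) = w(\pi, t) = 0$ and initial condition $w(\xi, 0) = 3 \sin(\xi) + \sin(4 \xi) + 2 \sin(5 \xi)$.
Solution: Separating variables: $w = \sum c_n e^{-n^2t} \sin(n\xi)$. From $w(\xi,0) = 3 \sin(\xi) + \sin(4 \xi) + 2 \sin(5 \xi)$: $c_1=3, c_4=1, c_5=2$.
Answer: $w(\xi, t) = 3 e^{-t} \sin(\xi) + e^{-16 t} \sin(4 \xi) + 2 e^{-25 t} \sin(5 \xi)$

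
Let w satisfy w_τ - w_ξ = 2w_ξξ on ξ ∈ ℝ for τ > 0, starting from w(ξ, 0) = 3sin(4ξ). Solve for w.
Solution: Change to a moving frame: let η = ξ + τ, σ = τ and write w(ξ,τ) = u(η,σ).
By the chain rule w_τ = u_σ + u_η, w_ξ = u_η, w_ξξ = u_ηη.
Then w_τ - w_ξ = u_σ: the advection term cancels and the PDE becomes the heat equation u_σ = 2u_ηη on η ∈ ℝ.
Initial data: u(η,0) = w(η,0) = 3sin(4η).
On η ∈ ℝ each mode satisfies (sin(nη))″ = -n² sin(nη), so exp(-2n²σ) sin(nη) solves the heat equation; by superposition u(η,σ) = Σ c_n exp(-2n²σ) sin(nη).
Reading off the coefficients: c_4=3, so u(η,σ) = 3exp(-32σ)sin(4η).
Substituting back η = ξ + τ, σ = τ: w(ξ,τ) = u(ξ + τ, τ).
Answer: w(ξ, τ) = 3exp(-32τ)sin(4ξ + 4τ)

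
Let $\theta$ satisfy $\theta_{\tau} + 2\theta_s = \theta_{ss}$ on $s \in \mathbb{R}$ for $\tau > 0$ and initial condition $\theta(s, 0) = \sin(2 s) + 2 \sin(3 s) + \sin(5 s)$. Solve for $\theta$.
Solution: Moving frame: $\eta = s - 2\tau$, $\sigma = \tau$, $\theta = u(\eta,\sigma)$, so $\theta_{\tau} = u_{\sigma} - 2u_{\eta}$ and $\theta_{ss} = u_{\eta\eta}$.
Hence $\theta_{\tau} + 2\theta_s = u_{\sigma}$ and the PDE becomes the heat equation $u_{\sigma} = u_{\eta\eta}$ on $\eta \in \mathbb{R}$.
Initial data: $u(\eta,0) = \theta(\eta,0) = \sin(2 \eta) + 2 \sin(3 \eta) + \sin(5 \eta)$. Each mode $\sin(n\eta)$ decays as $e^{-n^2\sigma}$ on $\mathbb{R}$, so $u(\eta,\sigma) = \sum c_n e^{-n^2\sigma} \sin(n\eta)$ with $c_2=1, c_3=2, c_5=1$: $u(\eta,\sigma) = e^{-4 \sigma} \sin(2 \eta) + 2 e^{-9 \sigma} \sin(3 \eta) + e^{-25 \sigma} \sin(5 \eta)$.
Substituting back: $\theta(s,\tau) = u(s - 2\tau, \tau)$.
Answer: $\theta(s, \tau) = - e^{-4 \tau} \sin(4 \tau - 2 s) - 2 e^{-9 \tau} \sin(6 \tau - 3 s) -  e^{-25 \tau} \sin(10 \tau - 5 s)$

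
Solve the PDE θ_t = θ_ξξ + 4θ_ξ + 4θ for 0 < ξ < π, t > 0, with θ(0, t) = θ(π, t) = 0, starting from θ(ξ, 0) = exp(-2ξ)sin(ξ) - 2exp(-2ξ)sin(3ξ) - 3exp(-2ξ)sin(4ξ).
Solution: Substitute θ = exp(-2ξ)u.
Then θ_ξ = exp(-2ξ)(u_ξ - 2u), θ_ξξ = exp(-2ξ)(u_ξξ - 4u_ξ + 4u), θ_t = exp(-2ξ)u_t; substituting and dividing by exp(-2ξ), the lower-order terms cancel: u_t = u_ξξ (standard heat equation).
Data for u: u(ξ,0) = exp(2ξ)θ(ξ,0) = sin(ξ) - 2sin(3ξ) - 3sin(4ξ). The boundary conditions carry over: u(0,t) = u(π,t) = 0.
Separating variables: u = Σ c_n exp(-n²t) sin(nξ). From u(ξ,0) = sin(ξ) - 2sin(3ξ) - 3sin(4ξ): c_1=1, c_3=-2, c_4=-3.
So u(ξ,t) = exp(-t)sin(ξ) - 2exp(-9t)sin(3ξ) - 3exp(-16t)sin(4ξ), and θ(ξ,t) = exp(-2ξ)u(ξ,t).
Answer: θ(ξ, t) = exp(-t)exp(-2ξ)sin(ξ) - 2exp(-9t)exp(-2ξ)sin(3ξ) - 3exp(-16t)exp(-2ξ)sin(4ξ)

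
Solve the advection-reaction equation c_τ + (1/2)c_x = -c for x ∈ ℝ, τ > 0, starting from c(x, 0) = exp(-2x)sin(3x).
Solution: Substitute c = exp(-2x)u.
Then c_x = exp(-2x)(u_x - 2u), c_τ = exp(-2x)u_τ; substituting and dividing by exp(-2x), the lower-order terms cancel: u_τ + (1/2)u_x = 0 (standard advection equation).
Data for u: u(x,0) = exp(2x)c(x,0) = sin(3x).
By characteristics (dx/dτ = 1/2), u(x,τ) = f(x - (1/2)τ) with f = u(·, 0).
So u(x,τ) = sin(3x - 3τ/2), and c(x,τ) = exp(-2x)u(x,τ).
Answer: c(x, τ) = exp(-2x)sin(3x - 3τ/2)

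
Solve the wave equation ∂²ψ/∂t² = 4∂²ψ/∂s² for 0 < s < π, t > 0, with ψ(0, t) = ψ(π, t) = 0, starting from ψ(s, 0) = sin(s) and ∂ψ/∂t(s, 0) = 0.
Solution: Separating variables: ψ = Σ [A_n cos(ω_n t) + B_n sin(ω_n t)] sin(ns), ω_n = 2n. From ICs: A_1=1.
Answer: ψ(s, t) = sin(s)cos(2t)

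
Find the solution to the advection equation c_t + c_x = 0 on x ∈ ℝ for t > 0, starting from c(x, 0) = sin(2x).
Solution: By method of characteristics (waves move right with speed 1):
Along characteristics x - t = const, c is constant, so c(x,t) = f(x - t) with f = c(·, 0).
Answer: c(x, t) = -sin(2t - 2x)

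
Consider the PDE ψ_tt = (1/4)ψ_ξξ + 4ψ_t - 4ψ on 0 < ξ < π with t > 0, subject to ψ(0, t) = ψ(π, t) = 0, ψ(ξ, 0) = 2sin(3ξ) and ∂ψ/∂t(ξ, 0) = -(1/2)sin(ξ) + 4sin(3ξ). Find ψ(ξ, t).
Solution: Substitute ψ = exp(2t)u.
Then ψ_t = exp(2t)(u_t + 2u), ψ_tt = exp(2t)(u_tt + 4u_t + 4u), ψ_ξξ = exp(2t)u_ξξ; substituting and dividing by exp(2t), the lower-order terms cancel: u_tt = (1/4)u_ξξ (standard wave equation).
Data for u: u(ξ,0) = ψ(ξ,0) = 2sin(3ξ); u_t(ξ,0) = ψ_t(ξ,0) - 2ψ(ξ,0) = -(1/2)sin(ξ). The boundary conditions carry over: u(0,t) = u(π,t) = 0.
Separating variables: u = Σ [A_n cos(ω_n t) + B_n sin(ω_n t)] sin(nξ), ω_n = n/2. From ICs (B_n = velocity coefficient / ω_n): A_3=2, B_1=-1.
So u(ξ,t) = -sin(t/2)sin(ξ) + 2sin(3ξ)cos(3t/2), and ψ(ξ,t) = exp(2t)u(ξ,t).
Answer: ψ(ξ, t) = -exp(2t)sin(t/2)sin(ξ) + 2exp(2t)sin(3ξ)cos(3t/2)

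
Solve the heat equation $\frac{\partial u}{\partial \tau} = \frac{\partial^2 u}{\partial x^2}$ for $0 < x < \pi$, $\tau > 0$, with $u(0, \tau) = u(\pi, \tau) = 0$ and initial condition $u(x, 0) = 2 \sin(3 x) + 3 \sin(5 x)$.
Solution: Using separation of variables $u = X(x)T(\tau)$:
Eigenfunctions: $\sin(nx)$, $n = 1, 2, 3, \ldots$
General solution: $u(x, \tau) = \sum c_n \sin(nx) e^{-n^2 \tau}$
Matching $u(x,0) = 2 \sin(3 x) + 3 \sin(5 x)$ term by term: $c_3=2, c_5=3$.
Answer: $u(x, \tau) = 2 e^{-9 \tau} \sin(3 x) + 3 e^{-25 \tau} \sin(5 x)$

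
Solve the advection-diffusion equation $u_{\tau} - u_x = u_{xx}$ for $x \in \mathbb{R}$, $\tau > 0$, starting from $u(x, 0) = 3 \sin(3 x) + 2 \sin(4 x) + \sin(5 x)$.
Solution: Moving frame: $\eta = x + \tau$, $\sigma = \tau$, $u = w(\eta,\sigma)$, so $u_{\tau} = w_{\sigma} + w_{\eta}$ and $u_{xx} = w_{\eta\eta}$.
Hence $u_{\tau} - u_x = w_{\sigma}$ and the PDE becomes the heat equation $w_{\sigma} = w_{\eta\eta}$ on $\eta \in \mathbb{R}$.
Initial data: $w(\eta,0) = u(\eta,0) = 3 \sin(3 \eta) + 2 \sin(4 \eta) + \sin(5 \eta)$. Each mode $\sin(n\eta)$ decays as $e^{-n^2\sigma}$ on $\mathbb{R}$, so $w(\eta,\sigma) = \sum c_n e^{-n^2\sigma} \sin(n\eta)$ with $c_3=3, c_4=2, c_5=1$: $w(\eta,\sigma) = 3 e^{-9 \sigma} \sin(3 \eta) + 2 e^{-16 \sigma} \sin(4 \eta) + e^{-25 \sigma} \sin(5 \eta)$.
Substituting back: $u(x,\tau) = w(x + \tau, \tau)$.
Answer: $u(x, \tau) = 3 e^{-9 \tau} \sin(3 \tau + 3 x) + 2 e^{-16 \tau} \sin(4 \tau + 4 x) + e^{-25 \tau} \sin(5 \tau + 5 x)$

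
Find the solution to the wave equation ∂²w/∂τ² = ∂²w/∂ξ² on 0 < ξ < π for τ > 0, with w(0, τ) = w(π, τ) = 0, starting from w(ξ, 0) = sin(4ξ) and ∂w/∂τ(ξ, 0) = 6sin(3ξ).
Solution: Using separation of variables w = X(ξ)T(τ):
Eigenfunctions: sin(nξ), n = 1, 2, 3, ...
General solution: w(ξ, τ) = Σ [A_n cos(n τ) + B_n sin(n τ)] sin(nξ)
From w(ξ,0) = sin(4ξ): A_4=1. From w_τ(ξ,0) = 6sin(3ξ), using w_τ(ξ,0) = Σ ω_n B_n sin(nξ) with ω_n = n: B_3 = 6/3 = 2.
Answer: w(ξ, τ) = 2sin(3ξ)sin(3τ) + sin(4ξ)cos(4τ)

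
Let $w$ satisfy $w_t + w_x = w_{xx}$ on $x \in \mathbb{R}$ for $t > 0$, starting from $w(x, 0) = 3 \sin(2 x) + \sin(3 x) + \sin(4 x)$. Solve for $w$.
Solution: Moving frame: $\eta = x - t$, $\sigma = t$, $w = u(\eta,\sigma)$, so $w_t = u_{\sigma} - u_{\eta}$ and $w_{xx} = u_{\eta\eta}$.
Hence $w_t + w_x = u_{\sigma}$ and the PDE becomes the heat equation $u_{\sigma} = u_{\eta\eta}$ on $\eta \in \mathbb{R}$.
Initial data: $u(\eta,0) = w(\eta,0) = 3 \sin(2 \eta) + \sin(3 \eta) + \sin(4 \eta)$. Each mode $\sin(n\eta)$ decays as $e^{-n^2\sigma}$ on $\mathbb{R}$, so $u(\eta,\sigma) = \sum c_n e^{-n^2\sigma} \sin(n\eta)$ with $c_2=3, c_3=1, c_4=1$: $u(\eta,\sigma) = 3 e^{-4 \sigma} \sin(2 \eta) + e^{-9 \sigma} \sin(3 \eta) + e^{-16 \sigma} \sin(4 \eta)$.
Substituting back: $w(x,t) = u(x - t, t)$.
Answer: $w(x, t) = -3 e^{-4 t} \sin(2 t - 2 x) -  e^{-9 t} \sin(3 t - 3 x) -  e^{-16 t} \sin(4 t - 4 x)$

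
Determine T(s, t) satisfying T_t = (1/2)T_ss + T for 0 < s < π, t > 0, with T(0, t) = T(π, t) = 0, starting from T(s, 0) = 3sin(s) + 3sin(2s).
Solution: Substitute T = exp(t)u, i.e. u = exp(-t)T.
By the product rule, T_t = exp(t)(u_t + u), T_ss = exp(t)u_ss.
Substituting into the PDE and dividing by exp(t): u_t + u = (1/2)u_ss + u.
The lower-order terms cancel, leaving the standard heat equation u_t = (1/2)u_ss.
Initial data for u: u(s,0) = T(s,0) = 3sin(s) + 3sin(2s). The boundary conditions carry over: u(0,t) = u(π,t) = 0.
Solve for u:
  Using separation of variables u = X(s)G(t):
  Eigenfunctions: sin(ns), n = 1, 2, 3, ...
  General solution: u(s, t) = Σ c_n sin(ns) exp(-n² t/2)
  Matching u(s,0) = 3sin(s) + 3sin(2s) term by term: c_1=3, c_2=3.
Hence u(s,t) = 3exp(-2t)sin(2s) + 3exp(-t/2)sin(s).
Transform back: T(s,t) = exp(t)u(s,t).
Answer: T(s, t) = 3exp(t/2)sin(s) + 3exp(-t)sin(2s)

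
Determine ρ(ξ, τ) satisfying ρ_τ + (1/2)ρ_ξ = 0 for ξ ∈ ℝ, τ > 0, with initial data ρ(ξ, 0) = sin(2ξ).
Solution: By characteristics (dξ/dτ = 1/2), ρ(ξ,τ) = f(ξ - (1/2)τ) with f = ρ(·, 0).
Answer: ρ(ξ, τ) = sin(2ξ - τ)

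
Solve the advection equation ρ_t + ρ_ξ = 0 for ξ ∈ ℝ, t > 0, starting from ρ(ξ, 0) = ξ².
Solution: By characteristics (dξ/dt = 1), ρ(ξ,t) = f(ξ - t) with f = ρ(·, 0).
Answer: ρ(ξ, t) = t² - 2tξ + ξ²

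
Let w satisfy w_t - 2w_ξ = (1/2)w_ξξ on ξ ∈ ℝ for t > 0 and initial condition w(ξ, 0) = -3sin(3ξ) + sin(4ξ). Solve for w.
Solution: Moving frame: η = ξ + 2t, σ = t, w = u(η,σ), so w_t = u_σ + 2u_η and w_ξξ = u_ηη.
Hence w_t - 2w_ξ = u_σ and the PDE becomes the heat equation u_σ = (1/2)u_ηη on η ∈ ℝ.
Initial data: u(η,0) = w(η,0) = -3sin(3η) + sin(4η). Each mode sin(nη) decays as exp(-n²σ/2) on ℝ, so u(η,σ) = Σ c_n exp(-n²σ/2) sin(nη) with c_3=-3, c_4=1: u(η,σ) = exp(-8σ)sin(4η) - 3exp(-9σ/2)sin(3η).
Substituting back: w(ξ,t) = u(ξ + 2t, t).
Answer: w(ξ, t) = exp(-8t)sin(8t + 4ξ) - 3exp(-9t/2)sin(6t + 3ξ)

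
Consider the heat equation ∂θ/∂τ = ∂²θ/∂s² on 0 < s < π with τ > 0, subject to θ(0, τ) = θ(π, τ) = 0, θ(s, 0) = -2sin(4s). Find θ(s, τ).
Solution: Using separation of variables θ = X(s)G(τ):
Eigenfunctions: sin(ns), n = 1, 2, 3, ...
General solution: θ(s, τ) = Σ c_n sin(ns) exp(-n² τ)
Matching θ(s,0) = -2sin(4s) term by term: c_4=-2.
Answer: θ(s, τ) = -2exp(-16τ)sin(4s)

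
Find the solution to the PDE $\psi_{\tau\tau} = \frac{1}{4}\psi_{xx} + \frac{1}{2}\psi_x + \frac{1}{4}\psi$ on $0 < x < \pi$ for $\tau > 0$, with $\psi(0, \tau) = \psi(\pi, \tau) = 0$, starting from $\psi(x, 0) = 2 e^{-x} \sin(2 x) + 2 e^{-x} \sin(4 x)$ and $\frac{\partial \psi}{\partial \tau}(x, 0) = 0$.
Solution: Substitute $\psi = e^{-x}u$.
Then $\psi_x = e^{-x}(u_x - u)$, $\psi_{xx} = e^{-x}(u_{xx} - 2u_x + u)$, $\psi_{\tau\tau} = e^{-x}u_{\tau\tau}$; substituting and dividing by $e^{-x}$, the lower-order terms cancel: $u_{\tau\tau} = \frac{1}{4}u_{xx}$ (standard wave equation).
Data for $u$: $u(x,0) = e^{x}\psi(x,0) = 2 \sin(2 x) + 2 \sin(4 x)$; $u_{\tau}(x,0) = e^{x}\psi_{\tau}(x,0) = 0$. The boundary conditions carry over: $u(0,\tau) = u(\pi,\tau) = 0$.
Separating variables: $u = \sum [A_n \cos(\omega_n \tau) + B_n \sin(\omega_n \tau)] \sin(nx)$, $\omega_n = n/2$. From ICs: $A_2=2, A_4=2$.
So $u(x,\tau) = 2 \sin(2 x) \cos(\tau) + 2 \sin(4 x) \cos(2 \tau)$, and $\psi(x,\tau) = e^{-x}u(x,\tau)$.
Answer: $\psi(x, \tau) = 2 e^{-x} \sin(2 x) \cos(\tau) + 2 e^{-x} \sin(4 x) \cos(2 \tau)$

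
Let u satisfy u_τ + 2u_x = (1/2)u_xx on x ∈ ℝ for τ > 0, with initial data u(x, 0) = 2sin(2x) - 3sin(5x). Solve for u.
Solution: Moving frame: η = x - 2τ, σ = τ, u = w(η,σ), so u_τ = w_σ - 2w_η and u_xx = w_ηη.
Hence u_τ + 2u_x = w_σ and the PDE becomes the heat equation w_σ = (1/2)w_ηη on η ∈ ℝ.
Initial data: w(η,0) = u(η,0) = 2sin(2η) - 3sin(5η). Each mode sin(nη) decays as exp(-n²σ/2) on ℝ, so w(η,σ) = Σ c_n exp(-n²σ/2) sin(nη) with c_2=2, c_5=-3: w(η,σ) = 2exp(-2σ)sin(2η) - 3exp(-25σ/2)sin(5η).
Substituting back: u(x,τ) = w(x - 2τ, τ).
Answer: u(x, τ) = 2exp(-2τ)sin(2x - 4τ) - 3exp(-25τ/2)sin(5x - 10τ)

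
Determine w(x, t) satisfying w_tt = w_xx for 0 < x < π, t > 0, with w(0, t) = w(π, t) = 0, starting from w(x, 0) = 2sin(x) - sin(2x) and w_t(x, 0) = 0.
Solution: Separating variables: w = Σ [A_n cos(ω_n t) + B_n sin(ω_n t)] sin(nx), ω_n = n. From ICs: A_1=2, A_2=-1.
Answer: w(x, t) = 2sin(x)cos(t) - sin(2x)cos(2t)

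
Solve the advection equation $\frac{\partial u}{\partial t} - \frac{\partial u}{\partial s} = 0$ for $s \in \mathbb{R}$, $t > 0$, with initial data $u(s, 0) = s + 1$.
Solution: By characteristics ($ds/dt = -1$), $u(s,t) = f(s + t)$ with $f = u( \cdot , 0)$.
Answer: $u(s, t) = s + t + 1$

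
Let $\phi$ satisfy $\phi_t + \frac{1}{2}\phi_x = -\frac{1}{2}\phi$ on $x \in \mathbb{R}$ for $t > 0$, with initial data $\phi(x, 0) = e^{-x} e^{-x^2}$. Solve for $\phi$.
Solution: Substitute $\phi = e^{-x}u$, i.e. $u = e^{x}\phi$.
By the product rule, $\phi_x = e^{-x}(u_x - u)$, $\phi_t = e^{-x}u_t$.
Substituting into the PDE and dividing by $e^{-x}$: $u_t + \frac{1}{2}(u_x - u) = -\frac{1}{2}u$.
The lower-order terms cancel, leaving the standard advection equation $u_t + \frac{1}{2}u_x = 0$.
Initial data for $u$: $u(x,0) = e^{x}\phi(x,0) = e^{-x^2}$.
Solve for $u$:
  By method of characteristics (waves move right with speed 1/2):
  Along characteristics $x - \frac{1}{2}t =$ const, $u$ is constant, so $u(x,t) = f(x - \frac{1}{2}t)$ with $f = u( \cdot , 0)$.
Hence $u(x,t) = e^{-(-t/2 + x)^2}$.
Transform back: $\phi(x,t) = e^{-x}u(x,t)$.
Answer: $\phi(x, t) = e^{-x} e^{-(-t/2 + x)^2}$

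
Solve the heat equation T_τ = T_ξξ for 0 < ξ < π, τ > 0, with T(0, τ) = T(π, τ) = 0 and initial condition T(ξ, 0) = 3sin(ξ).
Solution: Using separation of variables T = X(ξ)G(τ):
Eigenfunctions: sin(nξ), n = 1, 2, 3, ...
General solution: T(ξ, τ) = Σ c_n sin(nξ) exp(-n² τ)
Matching T(ξ,0) = 3sin(ξ) term by term: c_1=3.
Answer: T(ξ, τ) = 3exp(-τ)sin(ξ)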